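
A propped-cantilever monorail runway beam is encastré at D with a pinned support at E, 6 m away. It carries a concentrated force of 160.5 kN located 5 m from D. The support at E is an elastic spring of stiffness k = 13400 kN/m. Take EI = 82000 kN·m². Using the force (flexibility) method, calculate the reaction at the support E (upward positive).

R_E = 111.3 kN

Release the roller at E. Primary structure: cantilever fixed at D.
Primary-structure tip deflection at E by superposition:
  point load 160.5 at a = 5: Pa²(3L − a)/(6EI) = 8694/EI
Tip deflection under a unit load at E: L³/(3EI) = 72/EI.
With EI = 82000 kN·m²: δ_0 = 0.10602 m and δ_{EE} = 0.000878 m/kN.
Compatibility — the spring shortens by R_E/k under the reaction it provides: δ_0 − R_E·δ_{EE} = R_E/k. With 1/k = 0.000075 m/kN, R_E = δ_0 / (δ_{EE} + 1/k) = 0.10602 / (0.000878 + 0.000075) = 111.3 kN.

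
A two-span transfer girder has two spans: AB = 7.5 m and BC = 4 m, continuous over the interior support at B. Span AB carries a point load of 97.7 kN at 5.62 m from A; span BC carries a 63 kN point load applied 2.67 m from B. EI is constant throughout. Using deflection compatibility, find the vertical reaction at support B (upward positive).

R_B = 129.2 kN

Insert a hinge at B; M_B is the redundant, and each span becomes simply supported.
End slopes at the hinge B, treating each span as simply supported:
  span AB: point load 97.7 at a = 5.62: Pab(L + a)/(6LEI) = 301/EI
  span BC: point load 63 at a = 2.67: Pab(L + b)/(6LEI) = 49.68/EI
  relative rotation θ_0 = (301 + 49.68)/EI = 350.6/EI
A unit hogging moment at B produces rotation L₁/(3EI) + L₂/(3EI) = 3.833/EI.
Compatibility: M_B·(L₁+L₂)/(3EI) = θ_0, giving M_B = 91.47 kN·m (hogging).
Span AB, ΣM about A with M_B applied at B: R_B^{AB}·7.5 = 549.1 + 91.47, so R_B^{AB} = 85.41 kN and R_A = 97.7 − 85.41 = 12.29 kN.
Span BC, ΣM about C: R_B^{BC}·4 = 83.79 + 91.47, so R_B^{BC} = 43.82 kN and R_C = 63 − 43.82 = 19.18 kN.
R_B = 85.41 + 43.82 = 129.2 kN.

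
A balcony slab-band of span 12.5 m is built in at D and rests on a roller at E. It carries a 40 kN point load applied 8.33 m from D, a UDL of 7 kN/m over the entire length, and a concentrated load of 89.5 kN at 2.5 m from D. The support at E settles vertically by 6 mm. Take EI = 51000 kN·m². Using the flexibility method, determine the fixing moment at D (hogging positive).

Take the reaction at E as the redundant and release it; the primary structure is a cantilever fixed at D.
Deflection at E on the released cantilever, summing each load's contribution:
  point load 40 at a = 8.33: Pa²(3L − a)/(6EI) = 13494/EI
  UDL 7: wL⁴/(8EI) = 21362/EI
  point load 89.5 at a = 2.5: Pa²(3L − a)/(6EI) = 3263/EI
  δ_0 = 38119/EI
Tip deflection under a unit load at E: L³/(3EI) = 651/EI.
With EI = 51000 kN·m²: δ_0 = 0.74743 m and δ_{EE} = 0.012766 m/kN.
Compatibility — the beam at E must follow the support down by 0.006 m: δ_0 − R_E·δ_{EE} = 0.006, so R_E = (0.74743 − 0.006)/0.012766 = 58.08 kN.
Moment equilibrium about D: M_D = Σ(load moments about D) − R_E·L = 1104 − 58.08×12.5 = 377.8 kN·m.

M_D = 377.8 kN·m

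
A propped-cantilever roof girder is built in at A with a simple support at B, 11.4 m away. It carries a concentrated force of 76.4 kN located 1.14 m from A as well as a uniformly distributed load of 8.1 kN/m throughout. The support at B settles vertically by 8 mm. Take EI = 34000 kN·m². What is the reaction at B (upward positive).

R_B = 35.18 kN

Choose R_B as the redundant. The primary structure is the cantilever fixed at A.
Deflection at B on the released cantilever, summing each load's contribution:
  point load 76.4 at a = 1.14: Pa²(3L − a)/(6EI) = 547.1/EI
  UDL 8.1: wL⁴/(8EI) = 17101/EI
  δ_0 = 17648/EI
Tip deflection under a unit load at B: L³/(3EI) = 493.8/EI.
With EI = 34000 kN·m²: δ_0 = 0.51905 m and δ_{BB} = 0.014525 m/kN.
Compatibility — the beam at B must follow the support down by 0.008 m: δ_0 − R_B·δ_{BB} = 0.008, so R_B = (0.51905 − 0.008)/0.014525 = 35.18 kN.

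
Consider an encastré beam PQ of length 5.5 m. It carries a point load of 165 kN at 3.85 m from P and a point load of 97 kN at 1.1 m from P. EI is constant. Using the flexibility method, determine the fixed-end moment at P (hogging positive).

M_P = 125.5 kN·m

Take the two fixed-end moments M_P, M_Q as redundants; the released structure is the simple span PQ.
End rotations of the released simple span under the applied load (×1/EI):
  at P: point load 165 at a = 3.85: Pab(L + b)/(6LEI) = 227.1/EI
  at Q: point load 165 at a = 3.85: Pab(L + a)/(6LEI) = 297/EI
  at P: point load 97 at a = 1.1: Pab(L + b)/(6LEI) = 140.8/EI
  at Q: point load 97 at a = 1.1: Pab(L + a)/(6LEI) = 93.9/EI
  θ_P0 = 367.9/EI,  θ_Q0 = 390.9/EI
Flexibility coefficients: a unit moment at one end gives L/(3EI) there and L/(6EI) at the far end, so f₁₁ = f₂₂ = 1.833/EI and f₁₂ = f₂₁ = 0.9167/EI.
Compatibility — zero rotation at each built-in end:
  1.833 M_P + 0.9167 M_Q = 367.9
  0.9167 M_P + 1.833 M_Q = 390.9
Solving the pair gives M_P = 125.5 kN·m and M_Q = 150.5 kN·m (hogging).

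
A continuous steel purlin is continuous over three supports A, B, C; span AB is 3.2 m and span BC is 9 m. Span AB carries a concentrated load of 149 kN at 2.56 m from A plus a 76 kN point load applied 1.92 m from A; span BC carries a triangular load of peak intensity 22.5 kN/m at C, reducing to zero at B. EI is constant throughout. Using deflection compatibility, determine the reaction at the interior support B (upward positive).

R_B = 244.6 kN

Release continuity at B by inserting a hinge; the redundant is the internal moment M_B. The primary structure is two simply-supported spans AB and BC.
Discontinuity in slope at B on the released structure — sum the simple-span end rotations:
  span AB: point load 149 at a = 2.56: Pab(L + a)/(6LEI) = 73.24/EI
  span AB: point load 76 at a = 1.92: Pab(L + a)/(6LEI) = 49.81/EI
  span BC: triangular load, peak 22.5: 7w₀L³/(360EI) = 318.9/EI
  relative rotation θ_0 = (123 + 318.9)/EI = 442/EI
A unit hogging moment at B produces rotation L₁/(3EI) + L₂/(3EI) = 4.067/EI.
Compatibility: M_B·(L₁+L₂)/(3EI) = θ_0, giving M_B = 108.7 kN·m (hogging).
Span AB, ΣM about A with M_B applied at B: R_B^{AB}·3.2 = 527.4 + 108.7, so R_B^{AB} = 198.8 kN and R_A = 225 − 198.8 = 26.24 kN.
Span BC, ΣM about C: R_B^{BC}·9 = 303.8 + 108.7, so R_B^{BC} = 45.83 kN and R_C = 101.2 − 45.83 = 55.42 kN.
R_B = 198.8 + 45.83 = 244.6 kN.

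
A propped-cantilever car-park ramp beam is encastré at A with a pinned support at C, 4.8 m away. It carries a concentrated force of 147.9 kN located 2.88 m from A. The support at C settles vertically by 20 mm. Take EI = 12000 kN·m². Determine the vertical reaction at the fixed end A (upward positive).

Take the reaction at C as the redundant and release it; the primary structure is a cantilever fixed at A.
Deflection at C on the released cantilever, summing each load's contribution:
  point load 147.9 at a = 2.88: Pa²(3L − a)/(6EI) = 2355/EI
Flexibility coefficient — unit upward force at C: δ_{CC} = L³/(3EI) = 36.86/EI.
With EI = 12000 kN·m²: δ_0 = 0.19628 m and δ_{CC} = 0.003072 m/kN.
Compatibility — the beam at C must follow the support down by 0.02 m: δ_0 − R_C·δ_{CC} = 0.02, so R_C = (0.19628 − 0.02)/0.003072 = 57.38 kN.
Vertical equilibrium: R_A = ΣP − R_C = 147.9 − 57.38 = 90.52 kN.

R_A = 90.52 kN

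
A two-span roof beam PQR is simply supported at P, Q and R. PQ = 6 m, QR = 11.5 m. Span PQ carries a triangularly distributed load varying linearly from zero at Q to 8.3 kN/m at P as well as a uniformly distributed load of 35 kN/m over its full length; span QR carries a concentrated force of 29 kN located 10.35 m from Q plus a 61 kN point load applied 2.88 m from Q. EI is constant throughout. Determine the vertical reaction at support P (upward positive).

R_P = 97.18 kN

Take M_Q as the redundant. Released structure: two simple spans PQ and QR with a hinge at Q.
Discontinuity in slope at Q on the released structure — sum the simple-span end rotations:
  span PQ: triangular load, peak 8.3: 7w₀L³/(360EI) = 34.86/EI
  span PQ: UDL 35: wL³/(24EI) = 315/EI
  span QR: point load 29 at a = 10.35: Pab(L + b)/(6LEI) = 63.28/EI
  span QR: point load 61 at a = 2.88: Pab(L + b)/(6LEI) = 441.6/EI
  relative rotation θ_0 = (349.9 + 504.9)/EI = 854.7/EI
A unit hogging moment at Q produces rotation L₁/(3EI) + L₂/(3EI) = 5.833/EI.
Slope continuity at Q: θ_0 = M_Q·5.833/EI, so M_Q = 854.7/5.833 = 146.5 kN·m (hogging).
Span PQ, ΣM about P with M_Q applied at Q: R_Q^{PQ}·6 = 679.8 + 146.5, so R_Q^{PQ} = 137.7 kN and R_P = 234.9 − 137.7 = 97.18 kN.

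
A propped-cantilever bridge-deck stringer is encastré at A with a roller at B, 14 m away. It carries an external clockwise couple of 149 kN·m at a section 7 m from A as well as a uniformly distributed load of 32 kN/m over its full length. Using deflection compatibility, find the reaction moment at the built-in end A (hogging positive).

Take the reaction at B as the redundant and release it; the primary structure is a cantilever fixed at A.
Primary-structure tip deflection at B by superposition:
  clockwise couple 149 at a = 7: M₀a(2L − a)/(2EI) = 10952/EI
  UDL 32: wL⁴/(8EI) = 153664/EI
  δ_0 = 164616/EI
Tip deflection under a unit load at B: L³/(3EI) = 914.7/EI.
Compatibility at B: δ_0 − R_B·δ_{BB} = 0, so R_B = 164616/914.7 = 180 kN.
Moment equilibrium about A: M_A = Σ(load moments about A) − R_B·L = 3285 − 180×14 = 765.4 kN·m.

M_A = 765.4 kN·m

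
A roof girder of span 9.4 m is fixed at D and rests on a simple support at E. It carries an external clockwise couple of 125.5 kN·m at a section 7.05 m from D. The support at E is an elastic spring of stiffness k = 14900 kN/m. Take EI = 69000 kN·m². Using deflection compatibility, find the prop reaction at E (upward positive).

R_E = 18.47 kN

Choose R_E as the redundant. The primary structure is the cantilever fixed at D.
Free-end deflection of the primary structure under the applied loading (downward +):
  clockwise couple 125.5 at a = 7.05: M₀a(2L − a)/(2EI) = 5198/EI
Flexibility coefficient — unit upward force at E: δ_{EE} = L³/(3EI) = 276.9/EI.
With EI = 69000 kN·m²: δ_0 = 0.075334 m and δ_{EE} = 0.004012 m/kN.
Compatibility — the spring shortens by R_E/k under the reaction it provides: δ_0 − R_E·δ_{EE} = R_E/k. With 1/k = 0.000067 m/kN, R_E = δ_0 / (δ_{EE} + 1/k) = 0.075334 / (0.004012 + 0.000067) = 18.47 kN.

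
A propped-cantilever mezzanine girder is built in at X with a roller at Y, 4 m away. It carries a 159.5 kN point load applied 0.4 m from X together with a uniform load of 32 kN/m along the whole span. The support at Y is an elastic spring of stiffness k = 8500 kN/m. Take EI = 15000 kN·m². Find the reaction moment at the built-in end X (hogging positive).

Take the reaction at Y as the redundant and release it; the primary structure is a cantilever fixed at X.
Downward deflection at the released point Y due to the loads:
  point load 159.5 at a = 0.4: Pa²(3L − a)/(6EI) = 49.34/EI
  UDL 32: wL⁴/(8EI) = 1024/EI
  δ_0 = 1073/EI
Flexibility coefficient — unit upward force at Y: δ_{YY} = L³/(3EI) = 21.33/EI.
With EI = 15000 kN·m²: δ_0 = 0.071556 m and δ_{YY} = 0.001422 m/kN.
Compatibility — the spring shortens by R_Y/k under the reaction it provides: δ_0 − R_Y·δ_{YY} = R_Y/k. With 1/k = 0.000118 m/kN, R_Y = δ_0 / (δ_{YY} + 1/k) = 0.071556 / (0.001422 + 0.000118) = 46.47 kN.
Moment equilibrium about X: M_X = Σ(load moments about X) − R_Y·L = 319.8 − 46.47×4 = 133.9 kN·m.

M_X = 133.9 kN·m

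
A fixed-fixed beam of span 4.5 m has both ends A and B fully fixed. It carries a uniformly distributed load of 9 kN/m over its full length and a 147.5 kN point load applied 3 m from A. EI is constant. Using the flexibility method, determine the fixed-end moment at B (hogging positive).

M_B = 113.5 kN·m

Take the two fixed-end moments M_A, M_B as redundants; the released structure is the simple span AB.
End rotations of the released simple span under the applied load (×1/EI):
  at A: UDL 9: wL³/(24EI) = 34.17/EI
  at B: UDL 9: wL³/(24EI) = 34.17/EI
  at A: point load 147.5 at a = 3: Pab(L + b)/(6LEI) = 147.5/EI
  at B: point load 147.5 at a = 3: Pab(L + a)/(6LEI) = 184.4/EI
  θ_A0 = 181.7/EI,  θ_B0 = 218.5/EI
Flexibility coefficients: a unit moment at one end gives L/(3EI) there and L/(6EI) at the far end, so f₁₁ = f₂₂ = 1.5/EI and f₁₂ = f₂₁ = 0.75/EI.
Compatibility — zero rotation at each built-in end:
  1.5 M_A + 0.75 M_B = 181.7
  0.75 M_A + 1.5 M_B = 218.5
Solving the pair gives M_A = 64.35 kN·m and M_B = 113.5 kN·m (hogging).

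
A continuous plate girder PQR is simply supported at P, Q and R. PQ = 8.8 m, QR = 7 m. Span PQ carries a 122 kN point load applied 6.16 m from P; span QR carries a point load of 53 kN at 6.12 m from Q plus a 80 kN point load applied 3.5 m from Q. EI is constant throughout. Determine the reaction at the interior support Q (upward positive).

R_Q = 174 kN

Insert a hinge at Q; M_Q is the redundant, and each span becomes simply supported.
Discontinuity in slope at Q on the released structure — sum the simple-span end rotations:
  span PQ: point load 122 at a = 6.16: Pab(L + a)/(6LEI) = 562.1/EI
  span QR: point load 53 at a = 6.12: Pab(L + b)/(6LEI) = 53.55/EI
  span QR: point load 80 at a = 3.5: Pab(L + b)/(6LEI) = 245/EI
  relative rotation θ_0 = (562.1 + 298.6)/EI = 860.7/EI
A unit hogging moment at Q produces rotation L₁/(3EI) + L₂/(3EI) = 5.267/EI.
Compatibility: M_Q·(L₁+L₂)/(3EI) = θ_0, giving M_Q = 163.4 kN·m (hogging).
Span PQ, ΣM about P with M_Q applied at Q: R_Q^{PQ}·8.8 = 751.5 + 163.4, so R_Q^{PQ} = 104 kN and R_P = 122 − 104 = 18.03 kN.
Span QR, ΣM about R: R_Q^{QR}·7 = 326.6 + 163.4, so R_Q^{QR} = 70.01 kN and R_R = 133 − 70.01 = 62.99 kN.
R_Q = 104 + 70.01 = 174 kN.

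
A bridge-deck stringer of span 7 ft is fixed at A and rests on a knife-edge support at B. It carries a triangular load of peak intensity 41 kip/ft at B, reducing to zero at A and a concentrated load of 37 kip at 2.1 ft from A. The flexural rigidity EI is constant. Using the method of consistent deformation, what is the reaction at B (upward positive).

R_B = 83.42 kip

Take the reaction at B as the redundant and release it; the primary structure is a cantilever fixed at A.
Deflection at B on the released cantilever, summing each load's contribution:
  triangular load, peak 41 at the free end: 11w₀L⁴/(120EI) = 9024/EI
  point load 37 at a = 2.1: Pa²(3L − a)/(6EI) = 514/EI
  δ_0 = 9538/EI
Tip deflection under a unit load at B: L³/(3EI) = 114.3/EI.
Compatibility at B: δ_0 − R_B·δ_{BB} = 0, so R_B = 9538/114.3 = 83.42 kip.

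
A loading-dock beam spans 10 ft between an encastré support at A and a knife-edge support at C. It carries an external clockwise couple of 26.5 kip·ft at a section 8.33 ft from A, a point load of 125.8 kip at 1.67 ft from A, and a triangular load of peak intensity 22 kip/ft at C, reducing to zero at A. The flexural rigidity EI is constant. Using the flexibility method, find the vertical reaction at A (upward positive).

R_A = 166.5 kip

Take the reaction at C as the redundant and release it; the primary structure is a cantilever fixed at A.
Free-end deflection of the primary structure under the applied loading (downward +):
  clockwise couple 26.5 at a = 8.33: M₀a(2L − a)/(2EI) = 1288/EI
  point load 125.8 at a = 1.67: Pa²(3L − a)/(6EI) = 1657/EI
  triangular load, peak 22 at the free end: 11w₀L⁴/(120EI) = 20167/EI
  δ_0 = 23111/EI
Tip deflection under a unit load at C: L³/(3EI) = 333.3/EI.
Compatibility at C: δ_0 − R_C·δ_{CC} = 0, so R_C = 23111/333.3 = 69.33 kip.
Vertical equilibrium: R_A = ΣP − R_C = 235.8 − 69.33 = 166.5 kip.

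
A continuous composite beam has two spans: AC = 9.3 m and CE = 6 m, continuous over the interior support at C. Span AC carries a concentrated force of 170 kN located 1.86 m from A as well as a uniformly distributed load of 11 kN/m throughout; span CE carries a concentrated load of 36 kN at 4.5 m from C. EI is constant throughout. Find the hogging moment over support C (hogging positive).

Take M_C as the redundant. Released structure: two simple spans AC and CE with a hinge at C.
Rotations at C on the released spans (each span's end-slope, ×1/EI):
  span AC: point load 170 at a = 1.86: Pab(L + a)/(6LEI) = 470.5/EI
  span AC: UDL 11: wL³/(24EI) = 368.7/EI
  span CE: point load 36 at a = 4.5: Pab(L + b)/(6LEI) = 50.62/EI
  relative rotation θ_0 = (839.2 + 50.62)/EI = 889.8/EI
A unit hogging moment at C produces rotation L₁/(3EI) + L₂/(3EI) = 5.1/EI.
Slope continuity at C: θ_0 = M_C·5.1/EI, so M_C = 889.8/5.1 = 174.5 kN·m (hogging).

M_C = 174.5 kN·m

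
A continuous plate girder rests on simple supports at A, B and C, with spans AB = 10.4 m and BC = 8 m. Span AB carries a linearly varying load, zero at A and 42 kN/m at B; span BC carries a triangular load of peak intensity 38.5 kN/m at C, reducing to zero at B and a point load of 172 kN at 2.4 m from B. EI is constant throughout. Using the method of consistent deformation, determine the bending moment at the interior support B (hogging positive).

M_B = 340.5 kN·m

Take M_B as the redundant. Released structure: two simple spans AB and BC with a hinge at B.
Discontinuity in slope at B on the released structure — sum the simple-span end rotations:
  span AB: triangular load, peak 42: w₀L³/(45EI) = 1050/EI
  span BC: triangular load, peak 38.5: 7w₀L³/(360EI) = 383.3/EI
  span BC: point load 172 at a = 2.4: Pab(L + b)/(6LEI) = 655/EI
  relative rotation θ_0 = (1050 + 1038)/EI = 2088/EI
A unit hogging moment at B produces rotation L₁/(3EI) + L₂/(3EI) = 6.133/EI.
Slope continuity at B: θ_0 = M_B·6.133/EI, so M_B = 2088/6.133 = 340.5 kN·m (hogging).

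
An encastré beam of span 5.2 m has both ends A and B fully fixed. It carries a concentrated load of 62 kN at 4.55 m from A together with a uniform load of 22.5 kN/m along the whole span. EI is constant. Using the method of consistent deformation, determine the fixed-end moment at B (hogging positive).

Take the two fixed-end moments M_A, M_B as redundants; the released structure is the simple span AB.
Simple-span end rotations at A and B under the given loads:
  at A: point load 62 at a = 4.55: Pab(L + b)/(6LEI) = 34.38/EI
  at B: point load 62 at a = 4.55: Pab(L + a)/(6LEI) = 57.3/EI
  at A: UDL 22.5: wL³/(24EI) = 131.8/EI
  at B: UDL 22.5: wL³/(24EI) = 131.8/EI
  θ_A0 = 166.2/EI,  θ_B0 = 189.1/EI
Flexibility coefficients: a unit moment at one end gives L/(3EI) there and L/(6EI) at the far end, so f₁₁ = f₂₂ = 1.733/EI and f₁₂ = f₂₁ = 0.8667/EI.
Compatibility — zero rotation at each built-in end:
  1.733 M_A + 0.8667 M_B = 166.2
  0.8667 M_A + 1.733 M_B = 189.1
Solving the pair gives M_A = 55.11 kN·m and M_B = 81.55 kN·m (hogging).

M_B = 81.55 kN·m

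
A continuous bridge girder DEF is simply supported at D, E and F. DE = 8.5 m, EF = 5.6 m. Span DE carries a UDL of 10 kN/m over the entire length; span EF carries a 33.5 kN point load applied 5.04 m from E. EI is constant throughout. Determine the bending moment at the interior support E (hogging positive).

M_E = 58.13 kN·m

Insert a hinge at E; M_E is the redundant, and each span becomes simply supported.
Discontinuity in slope at E on the released structure — sum the simple-span end rotations:
  span DE: UDL 10: wL³/(24EI) = 255.9/EI
  span EF: point load 33.5 at a = 5.04: Pab(L + b)/(6LEI) = 17.33/EI
  relative rotation θ_0 = (255.9 + 17.33)/EI = 273.2/EI
A unit hogging moment at E produces rotation L₁/(3EI) + L₂/(3EI) = 4.7/EI.
Slope continuity at E: θ_0 = M_E·4.7/EI, so M_E = 273.2/4.7 = 58.13 kN·m (hogging).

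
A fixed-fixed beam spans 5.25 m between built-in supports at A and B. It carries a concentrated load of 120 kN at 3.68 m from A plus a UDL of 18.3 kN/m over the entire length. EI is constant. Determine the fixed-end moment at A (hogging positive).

Release both end moments; the primary structure is a simply-supported span AB with redundants M_A and M_B.
On the primary (simply-supported) span, the end slopes from the loading are:
  at A: point load 120 at a = 3.68: Pab(L + b)/(6LEI) = 150.1/EI
  at B: point load 120 at a = 3.68: Pab(L + a)/(6LEI) = 196.5/EI
  at A: UDL 18.3: wL³/(24EI) = 110.3/EI
  at B: UDL 18.3: wL³/(24EI) = 110.3/EI
  θ_A0 = 260.4/EI,  θ_B0 = 306.9/EI
Flexibility coefficients: a unit moment at one end gives L/(3EI) there and L/(6EI) at the far end, so f₁₁ = f₂₂ = 1.75/EI and f₁₂ = f₂₁ = 0.875/EI.
Compatibility — zero rotation at each built-in end:
  1.75 M_A + 0.875 M_B = 260.4
  0.875 M_A + 1.75 M_B = 306.9
Solving the pair gives M_A = 81.52 kN·m and M_B = 134.6 kN·m (hogging).

M_A = 81.52 kN·m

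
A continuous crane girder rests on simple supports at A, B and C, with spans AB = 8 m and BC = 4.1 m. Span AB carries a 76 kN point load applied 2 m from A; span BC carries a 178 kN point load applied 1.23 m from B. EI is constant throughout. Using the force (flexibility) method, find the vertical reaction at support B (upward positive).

R_B = 177.3 kN

Take M_B as the redundant. Released structure: two simple spans AB and BC with a hinge at B.
Rotations at B on the released spans (each span's end-slope, ×1/EI):
  span AB: point load 76 at a = 2: Pab(L + a)/(6LEI) = 190/EI
  span BC: point load 178 at a = 1.23: Pab(L + b)/(6LEI) = 178/EI
  relative rotation θ_0 = (190 + 178)/EI = 368/EI
A unit hogging moment at B produces rotation L₁/(3EI) + L₂/(3EI) = 4.033/EI.
Slope continuity at B: θ_0 = M_B·4.033/EI, so M_B = 368/4.033 = 91.25 kN·m (hogging).
Span AB, ΣM about A with M_B applied at B: R_B^{AB}·8 = 152 + 91.25, so R_B^{AB} = 30.41 kN and R_A = 76 − 30.41 = 45.59 kN.
Span BC, ΣM about C: R_B^{BC}·4.1 = 510.9 + 91.25, so R_B^{BC} = 146.9 kN and R_C = 178 − 146.9 = 31.14 kN.
R_B = 30.41 + 146.9 = 177.3 kN.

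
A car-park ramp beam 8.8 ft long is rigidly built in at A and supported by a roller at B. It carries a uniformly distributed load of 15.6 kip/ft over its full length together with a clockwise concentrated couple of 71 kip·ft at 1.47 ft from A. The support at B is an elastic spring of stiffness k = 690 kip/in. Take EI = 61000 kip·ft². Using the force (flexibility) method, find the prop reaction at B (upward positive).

Choose R_B as the redundant. The primary structure is the cantilever fixed at A.
Downward deflection at the released point B due to the loads:
  UDL 15.6: wL⁴/(8EI) = 11694/EI
  clockwise couple 71 at a = 1.47: M₀a(2L − a)/(2EI) = 841.7/EI
  δ_0 = 12536/EI
Flexibility coefficient — unit upward force at B: δ_{BB} = L³/(3EI) = 227.2/EI.
With EI = 61000 kip·ft²: δ_0 = 0.2055 ft and δ_{BB} = 0.003724 ft/kip.
Compatibility — the spring shortens by R_B/k under the reaction it provides: δ_0 − R_B·δ_{BB} = R_B/k. With 1/k = 1/(690×12) ft/kip = 0.000121 ft/kip, R_B = δ_0 / (δ_{BB} + 1/k) = 0.2055 / (0.003724 + 0.000121) = 53.45 kip.

R_B = 53.45 kip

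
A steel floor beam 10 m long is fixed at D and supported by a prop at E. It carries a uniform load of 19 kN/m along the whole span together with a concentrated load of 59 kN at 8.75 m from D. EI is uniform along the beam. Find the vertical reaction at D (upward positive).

R_D = 129.8 kN

Release the roller at E. Primary structure: cantilever fixed at D.
Free-end deflection of the primary structure under the applied loading (downward +):
  UDL 19: wL⁴/(8EI) = 23750/EI
  point load 59 at a = 8.75: Pa²(3L − a)/(6EI) = 15998/EI
  δ_0 = 39748/EI
Tip deflection under a unit load at E: L³/(3EI) = 333.3/EI.
Compatibility at E: δ_0 − R_E·δ_{EE} = 0, so R_E = 39748/333.3 = 119.2 kN.
Vertical equilibrium: R_D = ΣP − R_E = 249 − 119.2 = 129.8 kN.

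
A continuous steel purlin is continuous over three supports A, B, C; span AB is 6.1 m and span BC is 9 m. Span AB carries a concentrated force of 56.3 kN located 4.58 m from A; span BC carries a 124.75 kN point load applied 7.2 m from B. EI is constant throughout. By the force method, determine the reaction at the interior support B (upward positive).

Insert a hinge at B; M_B is the redundant, and each span becomes simply supported.
Rotations at B on the released spans (each span's end-slope, ×1/EI):
  span AB: point load 56.3 at a = 4.58: Pab(L + a)/(6LEI) = 114.4/EI
  span BC: point load 124.75 at a = 7.2: Pab(L + b)/(6LEI) = 323.4/EI
  relative rotation θ_0 = (114.4 + 323.4)/EI = 437.7/EI
A unit hogging moment at B produces rotation L₁/(3EI) + L₂/(3EI) = 5.033/EI.
Slope continuity at B: θ_0 = M_B·5.033/EI, so M_B = 437.7/5.033 = 86.96 kN·m (hogging).
Span AB, ΣM about A with M_B applied at B: R_B^{AB}·6.1 = 257.9 + 86.96, so R_B^{AB} = 56.53 kN and R_A = 56.3 − 56.53 = -0.2276 kN.
Span BC, ΣM about C: R_B^{BC}·9 = 224.6 + 86.96, so R_B^{BC} = 34.61 kN and R_C = 124.8 − 34.61 = 90.14 kN.
R_B = 56.53 + 34.61 = 91.14 kN.

R_B = 91.14 kN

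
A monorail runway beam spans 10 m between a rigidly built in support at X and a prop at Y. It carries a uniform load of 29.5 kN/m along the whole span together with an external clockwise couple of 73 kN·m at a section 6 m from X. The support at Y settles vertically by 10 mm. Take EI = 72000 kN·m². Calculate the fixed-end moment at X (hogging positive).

Choose R_Y as the redundant. The primary structure is the cantilever fixed at X.
Free-end deflection of the primary structure under the applied loading (downward +):
  UDL 29.5: wL⁴/(8EI) = 36875/EI
  clockwise couple 73 at a = 6: M₀a(2L − a)/(2EI) = 3066/EI
  δ_0 = 39941/EI
Flexibility coefficient — unit upward force at Y: δ_{YY} = L³/(3EI) = 333.3/EI.
With EI = 72000 kN·m²: δ_0 = 0.55474 m and δ_{YY} = 0.00463 m/kN.
Compatibility — the beam at Y must follow the support down by 0.01 m: δ_0 − R_Y·δ_{YY} = 0.01, so R_Y = (0.55474 − 0.01)/0.00463 = 117.7 kN.
Moment equilibrium about X: M_X = Σ(load moments about X) − R_Y·L = 1548 − 117.7×10 = 371.4 kN·m.

M_X = 371.4 kN·m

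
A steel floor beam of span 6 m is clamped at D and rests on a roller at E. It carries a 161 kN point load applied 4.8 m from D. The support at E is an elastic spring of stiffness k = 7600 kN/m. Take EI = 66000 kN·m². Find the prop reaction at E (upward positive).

Take the reaction at E as the redundant and release it; the primary structure is a cantilever fixed at D.
Free-end deflection of the primary structure under the applied loading (downward +):
  point load 161 at a = 4.8: Pa²(3L − a)/(6EI) = 8161/EI
Tip deflection under a unit load at E: L³/(3EI) = 72/EI.
With EI = 66000 kN·m²: δ_0 = 0.12365 m and δ_{EE} = 0.001091 m/kN.
Compatibility — the spring shortens by R_E/k under the reaction it provides: δ_0 − R_E·δ_{EE} = R_E/k. With 1/k = 0.000132 m/kN, R_E = δ_0 / (δ_{EE} + 1/k) = 0.12365 / (0.001091 + 0.000132) = 101.1 kN.

R_E = 101.1 kN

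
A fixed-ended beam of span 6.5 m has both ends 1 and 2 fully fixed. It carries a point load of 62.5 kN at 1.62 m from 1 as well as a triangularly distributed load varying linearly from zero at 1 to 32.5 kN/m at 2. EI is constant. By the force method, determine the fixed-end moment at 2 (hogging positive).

Take the two fixed-end moments M_1, M_2 as redundants; the released structure is the simple span 12.
End rotations of the released simple span under the applied load (×1/EI):
  at 1: point load 62.5 at a = 1.62: Pab(L + b)/(6LEI) = 144.2/EI
  at 2: point load 62.5 at a = 1.62: Pab(L + a)/(6LEI) = 102.9/EI
  at 1: triangular load, peak 32.5: 7w₀L³/(360EI) = 173.5/EI
  at 2: triangular load, peak 32.5: w₀L³/(45EI) = 198.3/EI
  θ_10 = 317.7/EI,  θ_20 = 301.2/EI
Flexibility coefficients: a unit moment at one end gives L/(3EI) there and L/(6EI) at the far end, so f₁₁ = f₂₂ = 2.167/EI and f₁₂ = f₂₁ = 1.083/EI.
Compatibility — zero rotation at each built-in end:
  2.167 M_1 + 1.083 M_2 = 317.7
  1.083 M_1 + 2.167 M_2 = 301.2
Solving the pair gives M_1 = 102.8 kN·m and M_2 = 87.6 kN·m (hogging).

M_2 = 87.6 kN·m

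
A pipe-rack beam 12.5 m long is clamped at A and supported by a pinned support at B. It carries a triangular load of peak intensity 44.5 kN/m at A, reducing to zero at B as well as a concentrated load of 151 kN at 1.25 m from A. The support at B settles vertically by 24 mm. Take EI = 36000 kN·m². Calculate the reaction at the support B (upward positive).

R_B = 56.49 kN

Choose R_B as the redundant. The primary structure is the cantilever fixed at A.
Primary-structure tip deflection at B by superposition:
  triangular load, peak 44.5 at the fixed end: w₀L⁴/(30EI) = 36214/EI
  point load 151 at a = 1.25: Pa²(3L − a)/(6EI) = 1425/EI
  δ_0 = 37640/EI
Flexibility coefficient — unit upward force at B: δ_{BB} = L³/(3EI) = 651/EI.
With EI = 36000 kN·m²: δ_0 = 1.0455 m and δ_{BB} = 0.018084 m/kN.
Compatibility — the beam at B must follow the support down by 0.024 m: δ_0 − R_B·δ_{BB} = 0.024, so R_B = (1.0455 − 0.024)/0.018084 = 56.49 kN.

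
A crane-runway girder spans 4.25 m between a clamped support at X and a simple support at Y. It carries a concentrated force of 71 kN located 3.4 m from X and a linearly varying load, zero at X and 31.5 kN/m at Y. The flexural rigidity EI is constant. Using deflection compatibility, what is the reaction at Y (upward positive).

Release the roller at Y. Primary structure: cantilever fixed at X.
Primary-structure tip deflection at Y by superposition:
  point load 71 at a = 3.4: Pa²(3L − a)/(6EI) = 1279/EI
  triangular load, peak 31.5 at the free end: 11w₀L⁴/(120EI) = 942.1/EI
  δ_0 = 2221/EI
Flexibility coefficient — unit upward force at Y: δ_{YY} = L³/(3EI) = 25.59/EI.
Compatibility at Y: δ_0 − R_Y·δ_{YY} = 0, so R_Y = 2221/25.59 = 86.8 kN.

R_Y = 86.8 kN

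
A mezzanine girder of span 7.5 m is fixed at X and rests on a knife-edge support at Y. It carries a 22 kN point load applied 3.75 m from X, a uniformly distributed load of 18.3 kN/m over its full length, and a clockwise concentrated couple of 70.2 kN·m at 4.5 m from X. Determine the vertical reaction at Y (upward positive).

R_Y = 70.14 kN

Release the roller at Y. Primary structure: cantilever fixed at X.
Primary-structure tip deflection at Y by superposition:
  point load 22 at a = 3.75: Pa²(3L − a)/(6EI) = 966.8/EI
  UDL 18.3: wL⁴/(8EI) = 7238/EI
  clockwise couple 70.2 at a = 4.5: M₀a(2L − a)/(2EI) = 1658/EI
  δ_0 = 9863/EI
Tip deflection under a unit load at Y: L³/(3EI) = 140.6/EI.
The prop prevents deflection at Y: R_Y = δ_0/δ_{YY} = 9863/140.6 = 70.14 kN.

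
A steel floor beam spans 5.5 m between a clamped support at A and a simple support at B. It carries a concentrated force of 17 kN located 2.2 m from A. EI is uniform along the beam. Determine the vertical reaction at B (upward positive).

R_B = 3.536 kN

Take the reaction at B as the redundant and release it; the primary structure is a cantilever fixed at A.
Free-end deflection of the primary structure under the applied loading (downward +):
  point load 17 at a = 2.2: Pa²(3L − a)/(6EI) = 196.1/EI
Tip deflection under a unit load at B: L³/(3EI) = 55.46/EI.
Compatibility at B: δ_0 − R_B·δ_{BB} = 0, so R_B = 196.1/55.46 = 3.536 kN.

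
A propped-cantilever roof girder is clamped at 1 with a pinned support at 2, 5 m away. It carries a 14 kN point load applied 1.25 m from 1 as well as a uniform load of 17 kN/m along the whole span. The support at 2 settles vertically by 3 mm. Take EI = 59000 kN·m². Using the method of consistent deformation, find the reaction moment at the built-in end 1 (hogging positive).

Remove the prop at 2; the released (primary) structure is a cantilever built in at 1.
Deflection at 2 on the released cantilever, summing each load's contribution:
  point load 14 at a = 1.25: Pa²(3L − a)/(6EI) = 50.13/EI
  UDL 17: wL⁴/(8EI) = 1328/EI
  δ_0 = 1378/EI
Flexibility coefficient — unit upward force at 2: δ_{22} = L³/(3EI) = 41.67/EI.
With EI = 59000 kN·m²: δ_0 = 0.02336 m and δ_{22} = 0.000706 m/kN.
Compatibility — the beam at 2 must follow the support down by 0.003 m: δ_0 − R_2·δ_{22} = 0.003, so R_2 = (0.02336 − 0.003)/0.000706 = 28.83 kN.
Moment equilibrium about 1: M_1 = Σ(load moments about 1) − R_2·L = 230 − 28.83×5 = 85.85 kN·m.

M_1 = 85.85 kN·m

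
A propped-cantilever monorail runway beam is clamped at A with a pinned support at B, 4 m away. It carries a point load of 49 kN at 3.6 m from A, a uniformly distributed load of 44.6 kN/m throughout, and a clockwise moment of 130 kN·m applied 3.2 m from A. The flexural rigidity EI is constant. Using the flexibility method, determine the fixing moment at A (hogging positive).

Release the roller at B. Primary structure: cantilever fixed at A.
Free-end deflection of the primary structure under the applied loading (downward +):
  point load 49 at a = 3.6: Pa²(3L − a)/(6EI) = 889.1/EI
  UDL 44.6: wL⁴/(8EI) = 1427/EI
  clockwise couple 130 at a = 3.2: M₀a(2L − a)/(2EI) = 998.4/EI
  δ_0 = 3315/EI
Tip deflection under a unit load at B: L³/(3EI) = 21.33/EI.
Compatibility at B: δ_0 − R_B·δ_{BB} = 0, so R_B = 3315/21.33 = 155.4 kN.
Moment equilibrium about A: M_A = Σ(load moments about A) − R_B·L = 663.2 − 155.4×4 = 41.7 kN·m.

M_A = 41.7 kN·m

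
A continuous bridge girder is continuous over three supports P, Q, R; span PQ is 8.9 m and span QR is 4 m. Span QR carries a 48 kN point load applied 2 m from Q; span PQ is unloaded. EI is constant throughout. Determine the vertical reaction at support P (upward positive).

R_P = -1.254 kN

Insert a hinge at Q; M_Q is the redundant, and each span becomes simply supported.
Rotations at Q on the released spans (each span's end-slope, ×1/EI):
  span QR: point load 48 at a = 2: Pab(L + b)/(6LEI) = 48/EI
  relative rotation θ_0 = (0 + 48)/EI = 48/EI
A unit hogging moment at Q produces rotation L₁/(3EI) + L₂/(3EI) = 4.3/EI.
Slope continuity at Q: θ_0 = M_Q·4.3/EI, so M_Q = 48/4.3 = 11.16 kN·m (hogging).
Span PQ, ΣM about P with M_Q applied at Q: R_Q^{PQ}·8.9 = 0 + 11.16, so R_Q^{PQ} = 1.254 kN and R_P = 0 − 1.254 = -1.254 kN.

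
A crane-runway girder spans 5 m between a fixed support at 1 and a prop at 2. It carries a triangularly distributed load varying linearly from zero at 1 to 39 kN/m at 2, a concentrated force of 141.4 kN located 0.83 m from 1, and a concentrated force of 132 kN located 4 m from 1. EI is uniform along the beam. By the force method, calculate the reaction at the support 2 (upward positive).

Take the reaction at 2 as the redundant and release it; the primary structure is a cantilever fixed at 1.
Deflection at 2 on the released cantilever, summing each load's contribution:
  triangular load, peak 39 at the free end: 11w₀L⁴/(120EI) = 2234/EI
  point load 141.4 at a = 0.83: Pa²(3L − a)/(6EI) = 230.1/EI
  point load 132 at a = 4: Pa²(3L − a)/(6EI) = 3872/EI
  δ_0 = 6336/EI
Flexibility coefficient — unit upward force at 2: δ_{22} = L³/(3EI) = 41.67/EI.
Compatibility at 2: δ_0 − R_2·δ_{22} = 0, so R_2 = 6336/41.67 = 152.1 kN.

R_2 = 152.1 kN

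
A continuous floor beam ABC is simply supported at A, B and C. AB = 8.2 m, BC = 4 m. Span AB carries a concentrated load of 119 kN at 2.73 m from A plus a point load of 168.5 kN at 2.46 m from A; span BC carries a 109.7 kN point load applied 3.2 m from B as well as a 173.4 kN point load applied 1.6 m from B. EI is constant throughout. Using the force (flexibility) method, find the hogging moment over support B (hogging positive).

Take M_B as the redundant. Released structure: two simple spans AB and BC with a hinge at B.
Rotations at B on the released spans (each span's end-slope, ×1/EI):
  span AB: point load 119 at a = 2.73: Pab(L + a)/(6LEI) = 394.8/EI
  span AB: point load 168.5 at a = 2.46: Pab(L + a)/(6LEI) = 515.5/EI
  span BC: point load 109.7 at a = 3.2: Pab(L + b)/(6LEI) = 56.17/EI
  span BC: point load 173.4 at a = 1.6: Pab(L + b)/(6LEI) = 177.6/EI
  relative rotation θ_0 = (910.3 + 233.7)/EI = 1144/EI
A unit hogging moment at B produces rotation L₁/(3EI) + L₂/(3EI) = 4.067/EI.
Slope continuity at B: θ_0 = M_B·4.067/EI, so M_B = 1144/4.067 = 281.3 kN·m (hogging).

M_B = 281.3 kN·m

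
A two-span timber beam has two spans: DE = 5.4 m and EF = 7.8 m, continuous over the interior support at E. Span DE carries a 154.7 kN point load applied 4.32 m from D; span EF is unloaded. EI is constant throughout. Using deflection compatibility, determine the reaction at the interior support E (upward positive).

Take M_E as the redundant. Released structure: two simple spans DE and EF with a hinge at E.
Discontinuity in slope at E on the released structure — sum the simple-span end rotations:
  span DE: point load 154.7 at a = 4.32: Pab(L + a)/(6LEI) = 216.5/EI
  relative rotation θ_0 = (216.5 + 0)/EI = 216.5/EI
A unit hogging moment at E produces rotation L₁/(3EI) + L₂/(3EI) = 4.4/EI.
Compatibility: M_E·(L₁+L₂)/(3EI) = θ_0, giving M_E = 49.21 kN·m (hogging).
Span DE, ΣM about D with M_E applied at E: R_E^{DE}·5.4 = 668.3 + 49.21, so R_E^{DE} = 132.9 kN and R_D = 154.7 − 132.9 = 21.83 kN.
Span EF, ΣM about F: R_E^{EF}·7.8 = 0 + 49.21, so R_E^{EF} = 6.309 kN and R_F = 0 − 6.309 = -6.309 kN.
R_E = 132.9 + 6.309 = 139.2 kN.

R_E = 139.2 kN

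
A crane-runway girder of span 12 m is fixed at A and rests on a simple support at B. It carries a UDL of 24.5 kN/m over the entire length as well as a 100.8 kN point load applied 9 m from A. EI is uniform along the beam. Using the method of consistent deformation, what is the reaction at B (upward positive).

Remove the prop at B; the released (primary) structure is a cantilever built in at A.
Deflection at B on the released cantilever, summing each load's contribution:
  UDL 24.5: wL⁴/(8EI) = 63504/EI
  point load 100.8 at a = 9: Pa²(3L − a)/(6EI) = 36742/EI
  δ_0 = 100246/EI
Flexibility coefficient — unit upward force at B: δ_{BB} = L³/(3EI) = 576/EI.
The prop prevents deflection at B: R_B = δ_0/δ_{BB} = 100246/576 = 174 kN.

R_B = 174 kN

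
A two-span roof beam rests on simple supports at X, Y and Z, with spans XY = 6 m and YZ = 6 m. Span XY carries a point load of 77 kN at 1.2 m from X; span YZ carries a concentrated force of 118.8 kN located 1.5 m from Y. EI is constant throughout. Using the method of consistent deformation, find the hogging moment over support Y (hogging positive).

M_Y = 80.65 kN·m

Insert a hinge at Y; M_Y is the redundant, and each span becomes simply supported.
Rotations at Y on the released spans (each span's end-slope, ×1/EI):
  span XY: point load 77 at a = 1.2: Pab(L + a)/(6LEI) = 88.7/EI
  span YZ: point load 118.8 at a = 1.5: Pab(L + b)/(6LEI) = 233.9/EI
  relative rotation θ_0 = (88.7 + 233.9)/EI = 322.6/EI
A unit hogging moment at Y produces rotation L₁/(3EI) + L₂/(3EI) = 4/EI.
Slope continuity at Y: θ_0 = M_Y·4/EI, so M_Y = 322.6/4 = 80.65 kN·m (hogging).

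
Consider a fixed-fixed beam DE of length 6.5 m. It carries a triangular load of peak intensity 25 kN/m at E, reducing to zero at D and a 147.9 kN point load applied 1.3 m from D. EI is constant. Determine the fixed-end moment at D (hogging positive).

Take the two fixed-end moments M_D, M_E as redundants; the released structure is the simple span DE.
End rotations of the released simple span under the applied load (×1/EI):
  at D: triangular load, peak 25: 7w₀L³/(360EI) = 133.5/EI
  at E: triangular load, peak 25: w₀L³/(45EI) = 152.6/EI
  at D: point load 147.9 at a = 1.3: Pab(L + b)/(6LEI) = 299.9/EI
  at E: point load 147.9 at a = 1.3: Pab(L + a)/(6LEI) = 200/EI
  θ_D0 = 433.4/EI,  θ_E0 = 352.5/EI
Flexibility coefficients: a unit moment at one end gives L/(3EI) there and L/(6EI) at the far end, so f₁₁ = f₂₂ = 2.167/EI and f₁₂ = f₂₁ = 1.083/EI.
Compatibility — zero rotation at each built-in end:
  2.167 M_D + 1.083 M_E = 433.4
  1.083 M_D + 2.167 M_E = 352.5
Solving the pair gives M_D = 158.3 kN·m and M_E = 83.58 kN·m (hogging).

M_D = 158.3 kN·m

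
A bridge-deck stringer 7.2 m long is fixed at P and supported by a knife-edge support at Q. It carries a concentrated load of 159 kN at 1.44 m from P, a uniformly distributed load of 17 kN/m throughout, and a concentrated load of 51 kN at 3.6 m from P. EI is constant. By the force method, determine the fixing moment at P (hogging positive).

Take the reaction at Q as the redundant and release it; the primary structure is a cantilever fixed at P.
Deflection at Q on the released cantilever, summing each load's contribution:
  point load 159 at a = 1.44: Pa²(3L − a)/(6EI) = 1108/EI
  UDL 17: wL⁴/(8EI) = 5711/EI
  point load 51 at a = 3.6: Pa²(3L − a)/(6EI) = 1983/EI
  δ_0 = 8801/EI
Flexibility coefficient — unit upward force at Q: δ_{QQ} = L³/(3EI) = 124.4/EI.
Compatibility at Q: δ_0 − R_Q·δ_{QQ} = 0, so R_Q = 8801/124.4 = 70.74 kN.
Moment equilibrium about P: M_P = Σ(load moments about P) − R_Q·L = 853.2 − 70.74×7.2 = 343.9 kN·m.

M_P = 343.9 kN·m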